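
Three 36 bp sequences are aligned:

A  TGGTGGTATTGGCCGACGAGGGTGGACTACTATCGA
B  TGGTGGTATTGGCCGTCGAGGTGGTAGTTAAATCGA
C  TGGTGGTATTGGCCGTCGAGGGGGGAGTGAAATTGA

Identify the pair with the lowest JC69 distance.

A–B: 8/36 differ, p = 0.222, d = 0.264.
A–C: 7/36 differ, p = 0.194, d = 0.225.
B–C: 4/36 differ, p = 0.111, d = 0.120.
The smallest distance is between B and C.

B and C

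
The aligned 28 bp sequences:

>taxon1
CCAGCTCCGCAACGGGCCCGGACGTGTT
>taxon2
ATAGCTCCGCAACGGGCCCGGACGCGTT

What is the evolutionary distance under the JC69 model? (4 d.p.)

0.1156

The sequences differ at 3 of 28 sites (1, 2, 25), so p = 3/28 ≈ 0.107143.
d = −(3/4) ln(1 − 4p/3) = −0.75 ln(1 − 0.142857) = −0.75 ln(0.857143)
  = −0.75 × (-0.154151) = 0.115613 substitutions/site.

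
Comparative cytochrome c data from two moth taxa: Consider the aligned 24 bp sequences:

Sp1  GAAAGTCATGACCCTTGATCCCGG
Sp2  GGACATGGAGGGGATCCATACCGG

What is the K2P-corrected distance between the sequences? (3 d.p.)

Of 24 sites, 5 differences are transitions and 8 are transversions, so P = 5/24 ≈ 0.208333 and Q = 8/24 ≈ 0.333333.
Under the Kimura two-parameter model, d = −½ ln(1 − 2P − Q) − ¼ ln(1 − 2Q).
1 − 2P − Q = 0.250001, giving −½ ln(0.250001) = 0.693145.
1 − 2Q = 0.333334, giving −¼ ln(0.333334) = 0.274653.
d = 0.693145 + 0.274653 = 0.967798.

0.968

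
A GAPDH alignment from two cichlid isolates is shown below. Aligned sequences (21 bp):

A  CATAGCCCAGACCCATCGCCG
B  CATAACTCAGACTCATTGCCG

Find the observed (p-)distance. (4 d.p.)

0.1905

The sequences differ at 4 of 21 positions (sites 5, 7, 13, 17).
p = 4/21 = 0.190476… ≈ 0.1905 (to 4 d.p.).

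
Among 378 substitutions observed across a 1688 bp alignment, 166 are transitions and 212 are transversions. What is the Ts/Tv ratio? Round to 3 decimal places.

0.783

R = 166/212 = 0.783018… ≈ 0.783 (to 3 d.p.).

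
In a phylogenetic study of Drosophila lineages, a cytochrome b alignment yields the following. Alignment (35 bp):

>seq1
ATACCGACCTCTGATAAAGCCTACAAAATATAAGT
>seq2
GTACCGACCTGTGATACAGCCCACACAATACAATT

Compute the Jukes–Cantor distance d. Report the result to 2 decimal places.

0.23

The sequences differ at 7 of 35 sites (1, 11, 17, 22, 26, 31, 34), so p = 7/35 = 0.2.
d = −(3/4) ln(1 − 4p/3) = −0.75 ln(1 − 0.266667) = −0.75 ln(0.733333)
  = −0.75 × (-0.310155) = 0.232616 substitutions/site.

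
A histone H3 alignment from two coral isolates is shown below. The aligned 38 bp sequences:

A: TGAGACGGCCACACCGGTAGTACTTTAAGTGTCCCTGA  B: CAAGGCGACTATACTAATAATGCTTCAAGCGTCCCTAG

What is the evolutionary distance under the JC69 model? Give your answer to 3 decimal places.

The sequences differ at 15 of 38 sites, so p = 15/38 ≈ 0.394737.
d = −(3/4) ln(1 − 4p/3) = −0.75 ln(1 − 0.526316) = −0.75 ln(0.473684)
  = −0.75 × (-0.747215) = 0.560411 substitutions/site.

0.560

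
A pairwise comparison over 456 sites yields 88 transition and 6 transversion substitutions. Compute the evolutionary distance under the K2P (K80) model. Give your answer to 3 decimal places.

P = 88/456 ≈ 0.192982 and Q = 6/456 ≈ 0.013158.
Under the Kimura two-parameter model, d = −½ ln(1 − 2P − Q) − ¼ ln(1 − 2Q).
1 − 2P − Q = 0.600878, giving −½ ln(0.600878) = 0.254682.
1 − 2Q = 0.973684, giving −¼ ln(0.973684) = 0.006667.
d = 0.254682 + 0.006667 = 0.261349.

0.261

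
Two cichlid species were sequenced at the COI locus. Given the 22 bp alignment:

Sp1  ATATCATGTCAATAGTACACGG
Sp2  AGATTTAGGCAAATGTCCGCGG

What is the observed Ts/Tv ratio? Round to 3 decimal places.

Transitions are A↔G and C↔T; transversions are all other mismatches.
Transitions: 2. Transversions: 7.
R = 2/7 = 0.285714… ≈ 0.286 (to 3 d.p.).

0.286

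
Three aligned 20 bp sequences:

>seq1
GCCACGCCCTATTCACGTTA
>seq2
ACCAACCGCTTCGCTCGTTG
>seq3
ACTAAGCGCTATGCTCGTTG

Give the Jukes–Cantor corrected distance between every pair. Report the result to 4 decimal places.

seq1–seq2: 9/20 sites differ → p = 0.45, d = −0.75 ln(1 − 0.6) = 0.687218 ≈ 0.6872.
seq1–seq3: 7/20 sites differ → p = 0.35, d = −0.75 ln(1 − 0.466667) = 0.471457 ≈ 0.4715.
seq2–seq3: 4/20 sites differ → p = 0.2, d = −0.75 ln(1 − 0.266667) = 0.232617 ≈ 0.2326.

d(seq1,seq2) = 0.6872, d(seq1,seq3) = 0.4715, d(seq2,seq3) = 0.2326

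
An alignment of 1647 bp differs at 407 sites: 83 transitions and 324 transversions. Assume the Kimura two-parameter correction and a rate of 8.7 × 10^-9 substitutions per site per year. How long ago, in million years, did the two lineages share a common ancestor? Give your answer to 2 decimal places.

P = 83/1647 ≈ 0.050395 and Q = 324/1647 ≈ 0.196721.
Under the Kimura two-parameter model, d = −½ ln(1 − 2P − Q) − ¼ ln(1 − 2Q).
1 − 2P − Q = 0.702489, giving −½ ln(0.702489) = 0.176563.
1 − 2Q = 0.606558, giving −¼ ln(0.606558) = 0.124989.
d = 0.176563 + 0.124989 = 0.301552.
Under a molecular clock d = 2μt, so t = d/(2μ) = 0.301552 / (2 × 8.7 × 10^-9) = 17.33 million years.

17.33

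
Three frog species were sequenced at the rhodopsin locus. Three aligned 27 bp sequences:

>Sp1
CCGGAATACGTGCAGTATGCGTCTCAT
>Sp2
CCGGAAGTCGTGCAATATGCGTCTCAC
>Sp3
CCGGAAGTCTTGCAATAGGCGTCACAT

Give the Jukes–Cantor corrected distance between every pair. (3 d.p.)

Sp1–Sp2: 4/27 sites differ → p ≈ 0.148148, d = −0.75 ln(1 − 0.197531) = 0.165047 ≈ 0.165.
Sp1–Sp3: 6/27 sites differ → p ≈ 0.222222, d = −0.75 ln(1 − 0.296296) = 0.263548 ≈ 0.264.
Sp2–Sp3: 4/27 sites differ → p ≈ 0.148148, d = −0.75 ln(1 − 0.197531) = 0.165047 ≈ 0.165.

d(Sp1,Sp2) = 0.165, d(Sp1,Sp3) = 0.264, d(Sp2,Sp3) = 0.165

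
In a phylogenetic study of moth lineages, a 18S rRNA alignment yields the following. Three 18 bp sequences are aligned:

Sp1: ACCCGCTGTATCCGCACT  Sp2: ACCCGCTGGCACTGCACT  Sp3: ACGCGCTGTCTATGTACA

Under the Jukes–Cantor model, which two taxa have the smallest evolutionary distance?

Sp1 and Sp2

Sp1–Sp2: 4/18 differ, p = 0.222, d = 0.264.
Sp1–Sp3: 6/18 differ, p = 0.333, d = 0.441.
Sp2–Sp3: 6/18 differ, p = 0.333, d = 0.441.
The smallest distance is between Sp1 and Sp2.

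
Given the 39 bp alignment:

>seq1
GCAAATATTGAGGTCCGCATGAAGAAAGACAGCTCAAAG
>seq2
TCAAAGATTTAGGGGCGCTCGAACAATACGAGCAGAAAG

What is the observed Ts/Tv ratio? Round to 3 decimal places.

0.167

Transitions are A↔G and C↔T; transversions are all other mismatches.
Transitions: 2. Transversions: 12.
R = 2/12 = 0.166666… ≈ 0.167 (to 3 d.p.).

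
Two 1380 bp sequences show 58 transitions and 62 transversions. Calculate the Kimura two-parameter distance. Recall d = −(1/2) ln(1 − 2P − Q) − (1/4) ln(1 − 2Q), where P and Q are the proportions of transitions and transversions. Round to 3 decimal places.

0.093

P = 58/1380 ≈ 0.042029 and Q = 62/1380 ≈ 0.044928.
Under the Kimura two-parameter model, d = −½ ln(1 − 2P − Q) − ¼ ln(1 − 2Q).
1 − 2P − Q = 0.871014, giving −½ ln(0.871014) = 0.069049.
1 − 2Q = 0.910144, giving −¼ ln(0.910144) = 0.023538.
d = 0.069049 + 0.023538 = 0.092587.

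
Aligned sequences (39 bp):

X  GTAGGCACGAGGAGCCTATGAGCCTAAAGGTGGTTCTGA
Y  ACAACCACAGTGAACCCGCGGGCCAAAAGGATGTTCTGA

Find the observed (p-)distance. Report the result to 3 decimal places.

The sequences differ at 15 of 39 positions.
p = 15/39 = 0.384615… ≈ 0.385 (to 3 d.p.).

0.385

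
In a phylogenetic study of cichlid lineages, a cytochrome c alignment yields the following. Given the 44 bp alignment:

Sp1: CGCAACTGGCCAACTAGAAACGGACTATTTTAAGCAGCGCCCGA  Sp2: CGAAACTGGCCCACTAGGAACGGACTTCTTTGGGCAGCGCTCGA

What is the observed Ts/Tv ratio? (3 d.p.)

Transitions are A↔G and C↔T; transversions are all other mismatches.
Transitions: 5. Transversions: 3.
R = 5/3 = 1.666666… ≈ 1.667 (to 3 d.p.).

1.667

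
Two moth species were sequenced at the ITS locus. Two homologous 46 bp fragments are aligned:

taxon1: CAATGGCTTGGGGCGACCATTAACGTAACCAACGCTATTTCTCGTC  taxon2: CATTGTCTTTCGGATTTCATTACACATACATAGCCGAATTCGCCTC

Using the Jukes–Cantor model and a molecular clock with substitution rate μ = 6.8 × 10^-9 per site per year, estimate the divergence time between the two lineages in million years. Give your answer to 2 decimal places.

51.74

The sequences differ at 21 of 46 sites, so p = 21/46 ≈ 0.456522.
d = −(3/4) ln(1 − 4p/3) = −0.75 ln(1 − 0.608696) = −0.75 ln(0.391304)
  = −0.75 × (-0.938271) = 0.703703 substitutions/site.
Under a molecular clock d = 2μt, so t = d/(2μ) = 0.703703 / (2 × 6.8 × 10^-9) = 51.74 million years.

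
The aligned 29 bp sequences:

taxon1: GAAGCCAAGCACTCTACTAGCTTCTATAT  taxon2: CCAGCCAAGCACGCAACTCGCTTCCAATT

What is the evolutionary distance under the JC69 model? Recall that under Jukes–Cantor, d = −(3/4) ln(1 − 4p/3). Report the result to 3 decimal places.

0.344

The sequences differ at 8 of 29 sites (1, 2, 13, 15, 19, 25, 27, 28), so p = 8/29 ≈ 0.275862.
d = −(3/4) ln(1 − 4p/3) = −0.75 ln(1 − 0.367816) = −0.75 ln(0.632184)
  = −0.75 × (-0.458575) = 0.343931 substitutions/site.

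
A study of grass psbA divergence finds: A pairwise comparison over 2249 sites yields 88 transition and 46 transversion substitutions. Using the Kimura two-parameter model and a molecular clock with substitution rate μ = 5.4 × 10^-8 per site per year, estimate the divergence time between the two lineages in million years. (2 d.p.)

0.58

P = 88/2249 ≈ 0.039129 and Q = 46/2249 ≈ 0.020454.
Under the Kimura two-parameter model, d = −½ ln(1 − 2P − Q) − ¼ ln(1 − 2Q).
1 − 2P − Q = 0.901288, giving −½ ln(0.901288) = 0.051965.
1 − 2Q = 0.959092, giving −¼ ln(0.959092) = 0.010442.
d = 0.051965 + 0.010442 = 0.062407.
Under a molecular clock d = 2μt, so t = d/(2μ) = 0.062407 / (2 × 5.4 × 10^-8) = 0.58 million years.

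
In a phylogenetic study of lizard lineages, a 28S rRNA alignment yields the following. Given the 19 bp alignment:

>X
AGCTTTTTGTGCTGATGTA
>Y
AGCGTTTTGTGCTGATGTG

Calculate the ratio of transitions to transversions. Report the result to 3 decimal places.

Transitions are A↔G and C↔T; transversions are all other mismatches.
Transitions: 1. Transversions: 1.
R = 1/1 = 1.000.

1.000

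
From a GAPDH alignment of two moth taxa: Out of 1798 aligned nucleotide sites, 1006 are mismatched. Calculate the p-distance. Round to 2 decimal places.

p = 1006/1798 = 0.559510… ≈ 0.56 (to 2 d.p.).

0.56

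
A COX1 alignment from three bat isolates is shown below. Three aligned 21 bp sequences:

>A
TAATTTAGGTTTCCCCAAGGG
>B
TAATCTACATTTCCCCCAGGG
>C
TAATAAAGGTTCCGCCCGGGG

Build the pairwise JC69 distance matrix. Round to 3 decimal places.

A–B: 4/21 sites differ → p ≈ 0.190476, d = −0.75 ln(1 − 0.253968) = 0.219740 ≈ 0.220.
A–C: 6/21 sites differ → p ≈ 0.285714, d = −0.75 ln(1 − 0.380952) = 0.359679 ≈ 0.360.
B–C: 7/21 sites differ → p ≈ 0.333333, d = −0.75 ln(1 − 0.444444) = 0.440839 ≈ 0.441.

d(A,B) = 0.220, d(A,C) = 0.360, d(B,C) = 0.441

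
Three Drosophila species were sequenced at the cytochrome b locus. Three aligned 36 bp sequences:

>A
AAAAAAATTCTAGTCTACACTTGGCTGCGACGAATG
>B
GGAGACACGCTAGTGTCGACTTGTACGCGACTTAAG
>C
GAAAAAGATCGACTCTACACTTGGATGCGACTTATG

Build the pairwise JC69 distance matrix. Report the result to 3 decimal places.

A–B: 15/36 sites differ → p ≈ 0.416667, d = −0.75 ln(1 − 0.555556) = 0.608198 ≈ 0.608.
A–C: 8/36 sites differ → p ≈ 0.222222, d = −0.75 ln(1 − 0.296296) = 0.263548 ≈ 0.264.
B–C: 14/36 sites differ → p ≈ 0.388889, d = −0.75 ln(1 − 0.518519) = 0.548166 ≈ 0.548.

d(A,B) = 0.608, d(A,C) = 0.264, d(B,C) = 0.548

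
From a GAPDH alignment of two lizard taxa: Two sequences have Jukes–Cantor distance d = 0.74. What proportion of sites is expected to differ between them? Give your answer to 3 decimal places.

0.470

p = (3/4)(1 − e^(−4d/3)) = 0.75 × (1 − e^(-0.986667)) = 0.75 × (1 − 0.372817) = 0.470387.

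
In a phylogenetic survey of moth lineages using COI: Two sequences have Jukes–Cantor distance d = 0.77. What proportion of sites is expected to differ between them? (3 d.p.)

0.481

p = (3/4)(1 − e^(−4d/3)) = 0.75 × (1 − e^(-1.026667)) = 0.75 × (1 − 0.358199) = 0.481351.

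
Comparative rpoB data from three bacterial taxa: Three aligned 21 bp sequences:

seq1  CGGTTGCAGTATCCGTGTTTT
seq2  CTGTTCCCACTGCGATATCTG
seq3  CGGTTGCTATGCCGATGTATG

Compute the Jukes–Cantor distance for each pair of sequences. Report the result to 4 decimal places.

d(seq1,seq2) = 1.0763, d(seq1,seq3) = 0.5319, d(seq2,seq3) = 0.5319

seq1–seq2: 12/21 sites differ → p ≈ 0.571429, d = −0.75 ln(1 − 0.761905) = 1.076314 ≈ 1.0763.
seq1–seq3: 8/21 sites differ → p ≈ 0.380952, d = −0.75 ln(1 − 0.507936) = 0.531860 ≈ 0.5319.
seq2–seq3: 8/21 sites differ → p ≈ 0.380952, d = −0.75 ln(1 − 0.507936) = 0.531860 ≈ 0.5319.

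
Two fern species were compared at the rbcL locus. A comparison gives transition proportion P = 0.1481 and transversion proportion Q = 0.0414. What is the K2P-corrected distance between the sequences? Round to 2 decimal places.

Under the Kimura two-parameter model, d = −½ ln(1 − 2P − Q) − ¼ ln(1 − 2Q).
1 − 2P − Q = 0.6624, giving −½ ln(0.6624) = 0.205943.
1 − 2Q = 0.9172, giving −¼ ln(0.9172) = 0.021607.
d = 0.205943 + 0.021607 = 0.227550.

0.23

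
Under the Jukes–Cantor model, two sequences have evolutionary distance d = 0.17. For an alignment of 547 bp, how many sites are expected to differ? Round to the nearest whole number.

Invert JC69: p = (3/4)(1 − e^(−4d/3)) = 0.75 × (1 − e^(-0.226667)) = 0.75 × (1 − 0.797186) = 0.152111.
Expected differing sites = pL ≈ 0.152111 × 547 = 83.204717 ≈ 83.

83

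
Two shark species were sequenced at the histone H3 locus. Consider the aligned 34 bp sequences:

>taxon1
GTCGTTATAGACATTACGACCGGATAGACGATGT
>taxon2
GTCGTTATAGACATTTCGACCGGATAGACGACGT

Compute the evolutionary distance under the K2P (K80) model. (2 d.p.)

0.06

Of 34 sites, 1 differences are transitions and 1 are transversions, so P = 1/34 ≈ 0.029412 and Q = 1/34 ≈ 0.029412.
Under the Kimura two-parameter model, d = −½ ln(1 − 2P − Q) − ¼ ln(1 − 2Q).
1 − 2P − Q = 0.911764, giving −½ ln(0.911764) = 0.046187.
1 − 2Q = 0.941176, giving −¼ ln(0.941176) = 0.015156.
d = 0.046187 + 0.015156 = 0.061343.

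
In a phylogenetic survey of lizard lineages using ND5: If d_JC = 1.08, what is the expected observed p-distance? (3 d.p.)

p = (3/4)(1 − e^(−4d/3)) = 0.75 × (1 − e^(-1.44)) = 0.75 × (1 − 0.236928) = 0.572304.

0.572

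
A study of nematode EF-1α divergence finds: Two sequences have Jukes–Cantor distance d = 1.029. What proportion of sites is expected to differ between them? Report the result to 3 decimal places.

p = (3/4)(1 − e^(−4d/3)) = 0.75 × (1 − e^(-1.372)) = 0.75 × (1 − 0.253599) = 0.559801.

0.560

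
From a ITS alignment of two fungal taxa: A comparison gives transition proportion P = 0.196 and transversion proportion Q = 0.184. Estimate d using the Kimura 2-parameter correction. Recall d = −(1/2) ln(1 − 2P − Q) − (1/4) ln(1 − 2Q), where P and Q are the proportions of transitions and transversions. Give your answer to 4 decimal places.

Under the Kimura two-parameter model, d = −½ ln(1 − 2P − Q) − ¼ ln(1 − 2Q).
1 − 2P − Q = 0.424, giving −½ ln(0.424) = 0.429011.
1 − 2Q = 0.632, giving −¼ ln(0.632) = 0.114716.
d = 0.429011 + 0.114716 = 0.543727.

0.5437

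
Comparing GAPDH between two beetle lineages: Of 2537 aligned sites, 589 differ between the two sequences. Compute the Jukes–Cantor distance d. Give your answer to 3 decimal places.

0.278

p = 589/2537 ≈ 0.232164.
d = −(3/4) ln(1 − 4p/3) = −0.75 ln(1 − 0.309552) = −0.75 ln(0.690448)
  = −0.75 × (-0.370415) = 0.277811 substitutions/site.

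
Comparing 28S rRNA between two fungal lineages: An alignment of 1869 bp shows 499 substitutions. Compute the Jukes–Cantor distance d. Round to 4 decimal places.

0.3300

p = 499/1869 ≈ 0.266988.
d = −(3/4) ln(1 − 4p/3) = −0.75 ln(1 − 0.355984) = −0.75 ln(0.644016)
  = −0.75 × (-0.440032) = 0.330024 substitutions/site.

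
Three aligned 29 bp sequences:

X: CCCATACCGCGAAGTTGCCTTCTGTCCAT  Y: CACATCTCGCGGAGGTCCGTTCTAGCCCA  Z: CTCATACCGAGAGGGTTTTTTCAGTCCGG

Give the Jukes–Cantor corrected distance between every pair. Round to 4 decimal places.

d(X,Y) = 0.5285, d(X,Z) = 0.4618, d(Y,Z) = 0.7739

X–Y: 11/29 sites differ → p ≈ 0.37931, d = −0.75 ln(1 − 0.505747) = 0.528531 ≈ 0.5285.
X–Z: 10/29 sites differ → p ≈ 0.344828, d = −0.75 ln(1 − 0.459771) = 0.461822 ≈ 0.4618.
Y–Z: 14/29 sites differ → p ≈ 0.482759, d = −0.75 ln(1 − 0.643679) = 0.773942 ≈ 0.7739.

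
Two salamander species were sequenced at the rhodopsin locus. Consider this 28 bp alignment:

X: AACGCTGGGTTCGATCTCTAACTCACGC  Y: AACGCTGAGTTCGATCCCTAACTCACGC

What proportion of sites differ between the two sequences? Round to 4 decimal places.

The sequences differ at 2 of 28 positions (sites 8, 17).
p = 2/28 = 0.071428… ≈ 0.0714 (to 4 d.p.).

0.0714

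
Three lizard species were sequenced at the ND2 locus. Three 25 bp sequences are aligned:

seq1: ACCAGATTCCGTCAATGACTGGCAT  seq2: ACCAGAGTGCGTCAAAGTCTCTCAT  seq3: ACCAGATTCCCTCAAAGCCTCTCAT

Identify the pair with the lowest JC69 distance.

seq1–seq2: 6/25 differ, p = 0.240, d = 0.289.
seq1–seq3: 5/25 differ, p = 0.200, d = 0.233.
seq2–seq3: 4/25 differ, p = 0.160, d = 0.180.
The smallest distance is between seq2 and seq3.

seq2 and seq3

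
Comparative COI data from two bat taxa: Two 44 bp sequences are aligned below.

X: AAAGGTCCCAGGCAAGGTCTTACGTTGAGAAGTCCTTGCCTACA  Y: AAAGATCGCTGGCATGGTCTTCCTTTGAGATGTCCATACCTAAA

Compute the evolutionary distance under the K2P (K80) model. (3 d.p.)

0.272

Of 44 sites, 2 differences are transitions and 8 are transversions, so P = 2/44 ≈ 0.045455 and Q = 8/44 ≈ 0.181818.
Under the Kimura two-parameter model, d = −½ ln(1 − 2P − Q) − ¼ ln(1 − 2Q).
1 − 2P − Q = 0.727272, giving −½ ln(0.727272) = 0.159227.
1 − 2Q = 0.636364, giving −¼ ln(0.636364) = 0.112996.
d = 0.159227 + 0.112996 = 0.272223.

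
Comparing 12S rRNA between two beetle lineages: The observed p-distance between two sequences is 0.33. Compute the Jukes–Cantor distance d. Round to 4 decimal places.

d = −(3/4) ln(1 − 4p/3) = −0.75 ln(1 − 0.44) = −0.75 ln(0.56)
  = −0.75 × (-0.579818) = 0.434864 substitutions/site.

0.4349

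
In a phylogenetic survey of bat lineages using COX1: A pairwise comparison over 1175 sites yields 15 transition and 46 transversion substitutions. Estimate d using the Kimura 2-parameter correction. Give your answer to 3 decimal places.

P = 15/1175 ≈ 0.012766 and Q = 46/1175 ≈ 0.039149.
Under the Kimura two-parameter model, d = −½ ln(1 − 2P − Q) − ¼ ln(1 − 2Q).
1 − 2P − Q = 0.935319, giving −½ ln(0.935319) = 0.033434.
1 − 2Q = 0.921702, giving −¼ ln(0.921702) = 0.020383.
d = 0.033434 + 0.020383 = 0.053817.

0.054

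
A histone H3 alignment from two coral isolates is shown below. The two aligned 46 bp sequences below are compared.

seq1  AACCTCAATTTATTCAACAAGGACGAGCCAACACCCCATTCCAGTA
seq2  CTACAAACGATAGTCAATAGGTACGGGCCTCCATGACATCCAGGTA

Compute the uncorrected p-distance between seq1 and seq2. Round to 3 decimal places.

0.457

The sequences differ at 21 of 46 positions.
p = 21/46 = 0.456521… ≈ 0.457 (to 3 d.p.).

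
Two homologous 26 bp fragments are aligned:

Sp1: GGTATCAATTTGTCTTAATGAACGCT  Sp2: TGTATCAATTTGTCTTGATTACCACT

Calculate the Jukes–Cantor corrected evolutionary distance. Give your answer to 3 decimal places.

0.222

The sequences differ at 5 of 26 sites (1, 17, 20, 22, 24), so p = 5/26 ≈ 0.192308.
d = −(3/4) ln(1 − 4p/3) = −0.75 ln(1 − 0.256411) = −0.75 ln(0.743589)
  = −0.75 × (-0.296267) = 0.222200 substitutions/site.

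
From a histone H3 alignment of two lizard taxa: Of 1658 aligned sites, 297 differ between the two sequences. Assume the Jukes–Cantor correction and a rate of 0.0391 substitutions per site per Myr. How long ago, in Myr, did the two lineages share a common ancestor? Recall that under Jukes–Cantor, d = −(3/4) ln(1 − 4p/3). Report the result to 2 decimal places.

p = 297/1658 ≈ 0.179131.
d = −(3/4) ln(1 − 4p/3) = −0.75 ln(1 − 0.238841) = −0.75 ln(0.761159)
  = −0.75 × (-0.272913) = 0.204685 substitutions/site.
Under a molecular clock d = 2μt, so t = d/(2μ) = 0.204685 / (2 × 0.0391) = 2.62 Myr.

2.62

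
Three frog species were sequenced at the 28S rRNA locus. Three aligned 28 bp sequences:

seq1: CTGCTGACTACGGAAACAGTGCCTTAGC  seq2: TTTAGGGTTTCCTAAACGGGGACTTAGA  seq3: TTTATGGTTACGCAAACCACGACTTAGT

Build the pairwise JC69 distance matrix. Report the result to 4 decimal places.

seq1–seq2: 13/28 sites differ → p ≈ 0.464286, d = −0.75 ln(1 − 0.619048) = 0.723811 ≈ 0.7238.
seq1–seq3: 11/28 sites differ → p ≈ 0.392857, d = −0.75 ln(1 − 0.523809) = 0.556452 ≈ 0.5565.
seq2–seq3: 8/28 sites differ → p ≈ 0.285714, d = −0.75 ln(1 − 0.380952) = 0.359679 ≈ 0.3597.

d(seq1,seq2) = 0.7238, d(seq1,seq3) = 0.5565, d(seq2,seq3) = 0.3597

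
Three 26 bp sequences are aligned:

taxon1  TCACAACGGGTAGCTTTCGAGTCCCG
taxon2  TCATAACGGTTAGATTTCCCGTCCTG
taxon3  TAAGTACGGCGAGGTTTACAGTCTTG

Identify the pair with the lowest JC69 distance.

taxon1–taxon2: 6/26 differ, p = 0.231, d = 0.276.
taxon1–taxon3: 10/26 differ, p = 0.385, d = 0.539.
taxon2–taxon3: 9/26 differ, p = 0.346, d = 0.464.
The smallest distance is between taxon1 and taxon2.

taxon1 and taxon2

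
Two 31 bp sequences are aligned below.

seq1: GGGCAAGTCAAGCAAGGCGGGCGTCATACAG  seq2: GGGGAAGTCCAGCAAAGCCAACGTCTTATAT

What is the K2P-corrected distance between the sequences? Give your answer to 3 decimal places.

0.369

Of 31 sites, 4 differences are transitions and 5 are transversions, so P = 4/31 ≈ 0.129032 and Q = 5/31 ≈ 0.16129.
Under the Kimura two-parameter model, d = −½ ln(1 − 2P − Q) − ¼ ln(1 − 2Q).
1 − 2P − Q = 0.580646, giving −½ ln(0.580646) = 0.271807.
1 − 2Q = 0.67742, giving −¼ ln(0.67742) = 0.097366.
d = 0.271807 + 0.097366 = 0.369173.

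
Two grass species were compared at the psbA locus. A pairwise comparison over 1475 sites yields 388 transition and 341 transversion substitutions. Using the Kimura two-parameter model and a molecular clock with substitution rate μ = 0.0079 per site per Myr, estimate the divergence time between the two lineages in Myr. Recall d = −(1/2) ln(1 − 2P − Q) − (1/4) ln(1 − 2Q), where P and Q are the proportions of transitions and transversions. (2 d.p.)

P = 388/1475 ≈ 0.263051 and Q = 341/1475 ≈ 0.231186.
Under the Kimura two-parameter model, d = −½ ln(1 − 2P − Q) − ¼ ln(1 − 2Q).
1 − 2P − Q = 0.242712, giving −½ ln(0.242712) = 0.707940.
1 − 2Q = 0.537628, giving −¼ ln(0.537628) = 0.155147.
d = 0.707940 + 0.155147 = 0.863087.
Under a molecular clock d = 2μt, so t = d/(2μ) = 0.863087 / (2 × 0.0079) = 54.63 Myr.

54.63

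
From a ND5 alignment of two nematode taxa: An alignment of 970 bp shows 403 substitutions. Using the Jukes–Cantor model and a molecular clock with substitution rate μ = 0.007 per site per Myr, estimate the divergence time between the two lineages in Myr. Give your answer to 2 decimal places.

43.25

p = 403/970 ≈ 0.415464.
d = −(3/4) ln(1 − 4p/3) = −0.75 ln(1 − 0.553952) = −0.75 ln(0.446048)
  = −0.75 × (-0.807329) = 0.605497 substitutions/site.
Under a molecular clock d = 2μt, so t = d/(2μ) = 0.605497 / (2 × 0.007) = 43.25 Myr.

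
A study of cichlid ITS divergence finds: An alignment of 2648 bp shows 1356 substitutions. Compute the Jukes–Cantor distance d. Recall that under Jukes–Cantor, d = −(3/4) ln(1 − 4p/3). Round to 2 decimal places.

0.86

p = 1356/2648 ≈ 0.512085.
d = −(3/4) ln(1 − 4p/3) = −0.75 ln(1 − 0.68278) = −0.75 ln(0.31722)
  = −0.75 × (-1.148160) = 0.861120 substitutions/site.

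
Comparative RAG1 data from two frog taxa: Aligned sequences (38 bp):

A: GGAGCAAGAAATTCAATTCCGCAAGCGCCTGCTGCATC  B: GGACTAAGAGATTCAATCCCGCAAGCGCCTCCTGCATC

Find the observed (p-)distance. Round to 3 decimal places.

The sequences differ at 5 of 38 positions (sites 4, 5, 10, 18, 31).
p = 5/38 = 0.131578… ≈ 0.132 (to 3 d.p.).

0.132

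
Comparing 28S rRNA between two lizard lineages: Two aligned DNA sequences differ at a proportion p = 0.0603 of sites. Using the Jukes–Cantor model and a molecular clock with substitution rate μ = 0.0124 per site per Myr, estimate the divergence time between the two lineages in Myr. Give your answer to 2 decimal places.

d = −(3/4) ln(1 − 4p/3) = −0.75 ln(1 − 0.0804) = −0.75 ln(0.9196)
  = −0.75 × (-0.083816) = 0.062862 substitutions/site.
Under a molecular clock d = 2μt, so t = d/(2μ) = 0.062862 / (2 × 0.0124) = 2.53 Myr.

2.53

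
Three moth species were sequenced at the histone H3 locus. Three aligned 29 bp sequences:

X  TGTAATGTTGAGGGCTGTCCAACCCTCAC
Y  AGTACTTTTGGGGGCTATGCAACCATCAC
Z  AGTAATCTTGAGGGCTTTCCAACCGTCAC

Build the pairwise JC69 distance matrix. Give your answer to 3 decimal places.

X–Y: 7/29 sites differ → p ≈ 0.241379, d = −0.75 ln(1 − 0.321839) = 0.291278 ≈ 0.291.
X–Z: 4/29 sites differ → p ≈ 0.137931, d = −0.75 ln(1 − 0.183908) = 0.152421 ≈ 0.152.
Y–Z: 6/29 sites differ → p ≈ 0.206897, d = −0.75 ln(1 − 0.275863) = 0.242081 ≈ 0.242.

d(X,Y) = 0.291, d(X,Z) = 0.152, d(Y,Z) = 0.242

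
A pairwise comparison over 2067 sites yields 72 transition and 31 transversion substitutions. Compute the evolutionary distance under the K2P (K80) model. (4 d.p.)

0.0518

P = 72/2067 ≈ 0.034833 and Q = 31/2067 ≈ 0.014998.
Under the Kimura two-parameter model, d = −½ ln(1 − 2P − Q) − ¼ ln(1 − 2Q).
1 − 2P − Q = 0.915336, giving −½ ln(0.915336) = 0.044232.
1 − 2Q = 0.970004, giving −¼ ln(0.970004) = 0.007614.
d = 0.044232 + 0.007614 = 0.051846.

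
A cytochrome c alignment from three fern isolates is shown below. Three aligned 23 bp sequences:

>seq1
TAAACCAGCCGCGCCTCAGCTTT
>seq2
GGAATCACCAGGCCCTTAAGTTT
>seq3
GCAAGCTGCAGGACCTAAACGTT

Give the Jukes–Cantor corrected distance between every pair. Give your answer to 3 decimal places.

d(seq1,seq2) = 0.650, d(seq1,seq3) = 0.650, d(seq2,seq3) = 0.467

seq1–seq2: 10/23 sites differ → p ≈ 0.434783, d = −0.75 ln(1 − 0.579711) = 0.650110 ≈ 0.650.
seq1–seq3: 10/23 sites differ → p ≈ 0.434783, d = −0.75 ln(1 − 0.579711) = 0.650110 ≈ 0.650.
seq2–seq3: 8/23 sites differ → p ≈ 0.347826, d = −0.75 ln(1 − 0.463768) = 0.467391 ≈ 0.467.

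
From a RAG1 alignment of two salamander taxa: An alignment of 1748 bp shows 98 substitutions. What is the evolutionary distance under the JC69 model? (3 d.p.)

0.058

p = 98/1748 ≈ 0.056064.
d = −(3/4) ln(1 − 4p/3) = −0.75 ln(1 − 0.074752) = −0.75 ln(0.925248)
  = −0.75 × (-0.077693) = 0.058270 substitutions/site.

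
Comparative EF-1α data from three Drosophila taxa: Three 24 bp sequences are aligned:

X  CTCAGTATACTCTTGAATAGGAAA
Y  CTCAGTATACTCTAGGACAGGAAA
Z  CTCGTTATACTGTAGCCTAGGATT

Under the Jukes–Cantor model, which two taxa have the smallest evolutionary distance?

X–Y: 3/24 differ, p = 0.125, d = 0.137.
X–Z: 8/24 differ, p = 0.333, d = 0.441.
Y–Z: 8/24 differ, p = 0.333, d = 0.441.
The smallest distance is between X and Y.

X and Y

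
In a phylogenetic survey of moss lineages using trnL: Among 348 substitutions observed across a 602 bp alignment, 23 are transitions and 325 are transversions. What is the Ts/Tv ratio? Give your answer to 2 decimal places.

R = 23/325 = 0.070769… ≈ 0.07 (to 2 d.p.).

0.07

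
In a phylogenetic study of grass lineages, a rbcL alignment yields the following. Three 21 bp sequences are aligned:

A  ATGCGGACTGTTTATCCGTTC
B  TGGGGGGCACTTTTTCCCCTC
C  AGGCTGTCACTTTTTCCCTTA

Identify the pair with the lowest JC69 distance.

B and C

A–B: 9/21 differ, p = 0.429, d = 0.635.
A–C: 8/21 differ, p = 0.381, d = 0.532.
B–C: 6/21 differ, p = 0.286, d = 0.360.
The smallest distance is between B and C.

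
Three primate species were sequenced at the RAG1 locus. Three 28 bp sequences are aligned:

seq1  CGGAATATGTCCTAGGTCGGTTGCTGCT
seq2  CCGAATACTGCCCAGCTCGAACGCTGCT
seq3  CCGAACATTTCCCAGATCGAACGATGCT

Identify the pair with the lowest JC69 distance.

seq2 and seq3

seq1–seq2: 9/28 differ, p = 0.321, d = 0.420.
seq1–seq3: 9/28 differ, p = 0.321, d = 0.420.
seq2–seq3: 5/28 differ, p = 0.179, d = 0.204.
The smallest distance is between seq2 and seq3.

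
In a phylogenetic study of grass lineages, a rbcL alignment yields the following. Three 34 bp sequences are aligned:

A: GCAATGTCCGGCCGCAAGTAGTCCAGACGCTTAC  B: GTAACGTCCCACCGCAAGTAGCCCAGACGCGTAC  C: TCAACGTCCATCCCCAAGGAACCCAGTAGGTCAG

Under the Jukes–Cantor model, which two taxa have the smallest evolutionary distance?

A–B: 6/34 differ, p = 0.176, d = 0.201.
A–C: 13/34 differ, p = 0.382, d = 0.535.
B–C: 13/34 differ, p = 0.382, d = 0.535.
The smallest distance is between A and B.

A and B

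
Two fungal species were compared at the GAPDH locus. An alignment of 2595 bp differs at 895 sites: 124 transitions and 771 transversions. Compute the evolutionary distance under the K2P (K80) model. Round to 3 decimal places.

0.475

P = 124/2595 ≈ 0.047784 and Q = 771/2595 ≈ 0.29711.
Under the Kimura two-parameter model, d = −½ ln(1 − 2P − Q) − ¼ ln(1 − 2Q).
1 − 2P − Q = 0.607322, giving −½ ln(0.607322) = 0.249348.
1 − 2Q = 0.40578, giving −¼ ln(0.40578) = 0.225486.
d = 0.249348 + 0.225486 = 0.474834.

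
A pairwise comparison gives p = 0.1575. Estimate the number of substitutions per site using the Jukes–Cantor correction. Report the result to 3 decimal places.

d = −(3/4) ln(1 − 4p/3) = −0.75 ln(1 − 0.21) = −0.75 ln(0.79)
  = −0.75 × (-0.235722) = 0.176792 substitutions/site.

0.177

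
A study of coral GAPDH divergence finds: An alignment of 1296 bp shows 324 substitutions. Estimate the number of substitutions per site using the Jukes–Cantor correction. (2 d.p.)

p = 324/1296 = 0.25.
d = −(3/4) ln(1 − 4p/3) = −0.75 ln(1 − 0.333333) = −0.75 ln(0.666667)
  = −0.75 × (-0.405465) = 0.304099 substitutions/site.

0.30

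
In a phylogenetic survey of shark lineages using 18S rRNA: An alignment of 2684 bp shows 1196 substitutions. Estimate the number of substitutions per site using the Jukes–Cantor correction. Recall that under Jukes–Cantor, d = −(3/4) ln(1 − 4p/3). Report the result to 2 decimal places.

p = 1196/2684 ≈ 0.445604.
d = −(3/4) ln(1 − 4p/3) = −0.75 ln(1 − 0.594139) = −0.75 ln(0.405861)
  = −0.75 × (-0.901745) = 0.676309 substitutions/site.

0.68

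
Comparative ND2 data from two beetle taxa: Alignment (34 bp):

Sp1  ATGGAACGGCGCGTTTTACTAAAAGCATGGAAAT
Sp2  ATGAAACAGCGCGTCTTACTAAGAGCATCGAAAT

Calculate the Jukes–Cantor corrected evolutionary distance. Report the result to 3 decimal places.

The sequences differ at 5 of 34 sites (4, 8, 15, 23, 29), so p = 5/34 ≈ 0.147059.
d = −(3/4) ln(1 − 4p/3) = −0.75 ln(1 − 0.196079) = −0.75 ln(0.803921)
  = −0.75 × (-0.218254) = 0.163691 substitutions/site.

0.164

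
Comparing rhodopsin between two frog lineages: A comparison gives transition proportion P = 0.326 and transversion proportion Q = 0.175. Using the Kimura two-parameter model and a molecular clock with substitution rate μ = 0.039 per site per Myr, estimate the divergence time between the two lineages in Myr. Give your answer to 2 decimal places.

Under the Kimura two-parameter model, d = −½ ln(1 − 2P − Q) − ¼ ln(1 − 2Q).
1 − 2P − Q = 0.173, giving −½ ln(0.173) = 0.877232.
1 − 2Q = 0.65, giving −¼ ln(0.65) = 0.107696.
d = 0.877232 + 0.107696 = 0.984928.
Under a molecular clock d = 2μt, so t = d/(2μ) = 0.984928 / (2 × 0.039) = 12.63 Myr.

12.63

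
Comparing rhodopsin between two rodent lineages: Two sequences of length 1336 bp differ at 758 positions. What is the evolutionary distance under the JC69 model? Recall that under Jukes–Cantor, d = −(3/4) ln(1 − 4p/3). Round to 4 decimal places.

p = 758/1336 ≈ 0.567365.
d = −(3/4) ln(1 − 4p/3) = −0.75 ln(1 − 0.756487) = −0.75 ln(0.243513)
  = −0.75 × (-1.412585) = 1.059439 substitutions/site.

1.0594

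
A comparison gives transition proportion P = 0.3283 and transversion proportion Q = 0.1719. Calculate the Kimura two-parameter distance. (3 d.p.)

0.987

Under the Kimura two-parameter model, d = −½ ln(1 − 2P − Q) − ¼ ln(1 − 2Q).
1 − 2P − Q = 0.1715, giving −½ ln(0.1715) = 0.881586.
1 − 2Q = 0.6562, giving −¼ ln(0.6562) = 0.105322.
d = 0.881586 + 0.105322 = 0.986908.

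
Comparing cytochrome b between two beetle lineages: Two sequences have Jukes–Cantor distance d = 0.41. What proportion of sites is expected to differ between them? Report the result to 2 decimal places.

p = (3/4)(1 − e^(−4d/3)) = 0.75 × (1 − e^(-0.546667)) = 0.75 × (1 − 0.578876) = 0.315843.

0.32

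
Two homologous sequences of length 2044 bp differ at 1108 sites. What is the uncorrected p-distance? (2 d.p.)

0.54

p = 1108/2044 = 0.542074… ≈ 0.54 (to 2 d.p.).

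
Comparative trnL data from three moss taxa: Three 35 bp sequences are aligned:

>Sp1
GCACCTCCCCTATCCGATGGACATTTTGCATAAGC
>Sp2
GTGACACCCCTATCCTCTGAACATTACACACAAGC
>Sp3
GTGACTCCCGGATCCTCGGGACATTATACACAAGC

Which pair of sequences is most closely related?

Sp1–Sp2: 11/35 differ, p = 0.314, d = 0.407.
Sp1–Sp3: 11/35 differ, p = 0.314, d = 0.407.
Sp2–Sp3: 6/35 differ, p = 0.171, d = 0.195.
The smallest distance is between Sp2 and Sp3.

Sp2 and Sp3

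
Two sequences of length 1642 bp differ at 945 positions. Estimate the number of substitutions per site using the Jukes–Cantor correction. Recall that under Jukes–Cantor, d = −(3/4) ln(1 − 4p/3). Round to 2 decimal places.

1.09

p = 945/1642 ≈ 0.575518.
d = −(3/4) ln(1 − 4p/3) = −0.75 ln(1 − 0.767357) = −0.75 ln(0.232643)
  = −0.75 × (-1.458250) = 1.093688 substitutions/site.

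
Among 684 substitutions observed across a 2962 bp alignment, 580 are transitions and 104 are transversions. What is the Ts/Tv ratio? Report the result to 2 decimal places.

5.58

R = 580/104 = 5.576923… ≈ 5.58 (to 2 d.p.).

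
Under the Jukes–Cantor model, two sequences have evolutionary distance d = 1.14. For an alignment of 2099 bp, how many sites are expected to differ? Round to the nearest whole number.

Invert JC69: p = (3/4)(1 − e^(−4d/3)) = 0.75 × (1 − e^(-1.52)) = 0.75 × (1 − 0.218712) = 0.585966.
Expected differing sites = pL ≈ 0.585966 × 2099 = 1229.942634 ≈ 1230.

1230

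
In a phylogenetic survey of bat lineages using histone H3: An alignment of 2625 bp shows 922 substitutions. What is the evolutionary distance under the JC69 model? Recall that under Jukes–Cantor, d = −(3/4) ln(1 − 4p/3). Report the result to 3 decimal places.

p = 922/2625 ≈ 0.351238.
d = −(3/4) ln(1 − 4p/3) = −0.75 ln(1 − 0.468317) = −0.75 ln(0.531683)
  = −0.75 × (-0.631708) = 0.473781 substitutions/site.

0.474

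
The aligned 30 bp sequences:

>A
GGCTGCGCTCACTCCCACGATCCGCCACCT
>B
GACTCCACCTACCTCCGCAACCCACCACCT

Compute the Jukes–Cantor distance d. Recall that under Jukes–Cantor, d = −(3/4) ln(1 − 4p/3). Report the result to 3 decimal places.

The sequences differ at 11 of 30 sites, so p = 11/30 ≈ 0.366667.
d = −(3/4) ln(1 − 4p/3) = −0.75 ln(1 − 0.488889) = −0.75 ln(0.511111)
  = −0.75 × (-0.671168) = 0.503376 substitutions/site.

0.503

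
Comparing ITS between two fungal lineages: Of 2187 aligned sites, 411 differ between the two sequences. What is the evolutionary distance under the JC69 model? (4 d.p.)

0.2163

p = 411/2187 ≈ 0.187929.
d = −(3/4) ln(1 − 4p/3) = −0.75 ln(1 − 0.250572) = −0.75 ln(0.749428)
  = −0.75 × (-0.288445) = 0.216334 substitutions/site.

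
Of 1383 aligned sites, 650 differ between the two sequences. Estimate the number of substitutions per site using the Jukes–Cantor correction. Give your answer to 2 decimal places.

p = 650/1383 ≈ 0.469993.
d = −(3/4) ln(1 − 4p/3) = −0.75 ln(1 − 0.626657) = −0.75 ln(0.373343)
  = −0.75 × (-0.985258) = 0.738944 substitutions/site.

0.74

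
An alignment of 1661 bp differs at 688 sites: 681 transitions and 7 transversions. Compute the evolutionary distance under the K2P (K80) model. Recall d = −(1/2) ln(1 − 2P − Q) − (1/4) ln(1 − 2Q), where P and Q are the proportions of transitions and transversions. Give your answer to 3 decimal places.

P = 681/1661 ≈ 0.409994 and Q = 7/1661 ≈ 0.004214.
Under the Kimura two-parameter model, d = −½ ln(1 − 2P − Q) − ¼ ln(1 − 2Q).
1 − 2P − Q = 0.175798, giving −½ ln(0.175798) = 0.869210.
1 − 2Q = 0.991572, giving −¼ ln(0.991572) = 0.002116.
d = 0.869210 + 0.002116 = 0.871326.

0.871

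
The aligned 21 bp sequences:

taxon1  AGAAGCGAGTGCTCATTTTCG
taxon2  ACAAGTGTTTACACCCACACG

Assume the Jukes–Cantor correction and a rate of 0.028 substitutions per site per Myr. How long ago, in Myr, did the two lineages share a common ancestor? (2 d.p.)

The sequences differ at 11 of 21 sites, so p = 11/21 ≈ 0.52381.
d = −(3/4) ln(1 − 4p/3) = −0.75 ln(1 − 0.698413) = −0.75 ln(0.301587)
  = −0.75 × (-1.198697) = 0.899023 substitutions/site.
Under a molecular clock d = 2μt, so t = d/(2μ) = 0.899023 / (2 × 0.028) = 16.05 Myr.

16.05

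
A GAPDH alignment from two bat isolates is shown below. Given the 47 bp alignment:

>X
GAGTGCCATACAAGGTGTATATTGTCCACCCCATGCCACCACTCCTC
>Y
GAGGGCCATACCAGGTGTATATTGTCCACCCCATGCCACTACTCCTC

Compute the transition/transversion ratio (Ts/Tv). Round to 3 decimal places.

Transitions are A↔G and C↔T; transversions are all other mismatches.
Transitions: 1. Transversions: 2.
R = 1/2 = 0.500.

0.500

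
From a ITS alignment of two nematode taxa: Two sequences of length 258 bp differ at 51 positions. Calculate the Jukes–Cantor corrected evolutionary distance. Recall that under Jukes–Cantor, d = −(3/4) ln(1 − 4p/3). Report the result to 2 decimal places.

0.23

p = 51/258 ≈ 0.197674.
d = −(3/4) ln(1 − 4p/3) = −0.75 ln(1 − 0.263565) = −0.75 ln(0.736435)
  = −0.75 × (-0.305934) = 0.229451 substitutions/site.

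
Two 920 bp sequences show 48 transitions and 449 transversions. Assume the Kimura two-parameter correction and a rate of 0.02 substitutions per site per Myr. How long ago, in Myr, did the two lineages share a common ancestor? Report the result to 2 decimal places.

P = 48/920 ≈ 0.052174 and Q = 449/920 ≈ 0.488043.
Under the Kimura two-parameter model, d = −½ ln(1 − 2P − Q) − ¼ ln(1 − 2Q).
1 − 2P − Q = 0.407609, giving −½ ln(0.407609) = 0.448723.
1 − 2Q = 0.023914, giving −¼ ln(0.023914) = 0.933323.
d = 0.448723 + 0.933323 = 1.382046.
Under a molecular clock d = 2μt, so t = d/(2μ) = 1.382046 / (2 × 0.02) = 34.55 Myr.

34.55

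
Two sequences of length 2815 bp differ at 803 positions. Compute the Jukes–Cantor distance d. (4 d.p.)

p = 803/2815 ≈ 0.285258.
d = −(3/4) ln(1 − 4p/3) = −0.75 ln(1 − 0.380344) = −0.75 ln(0.619656)
  = −0.75 × (-0.478591) = 0.358943 substitutions/site.

0.3589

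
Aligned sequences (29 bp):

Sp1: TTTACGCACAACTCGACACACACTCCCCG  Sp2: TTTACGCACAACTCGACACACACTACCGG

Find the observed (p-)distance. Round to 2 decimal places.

0.07

The sequences differ at 2 of 29 positions (sites 25, 28).
p = 2/29 = 0.068965… ≈ 0.07 (to 2 d.p.).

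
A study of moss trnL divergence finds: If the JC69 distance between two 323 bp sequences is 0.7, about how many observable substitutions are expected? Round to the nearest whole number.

147

Invert JC69: p = (3/4)(1 − e^(−4d/3)) = 0.75 × (1 − e^(-0.933333)) = 0.75 × (1 − 0.393241) = 0.455069.
Expected differing sites = pL ≈ 0.455069 × 323 = 146.987287 ≈ 147.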